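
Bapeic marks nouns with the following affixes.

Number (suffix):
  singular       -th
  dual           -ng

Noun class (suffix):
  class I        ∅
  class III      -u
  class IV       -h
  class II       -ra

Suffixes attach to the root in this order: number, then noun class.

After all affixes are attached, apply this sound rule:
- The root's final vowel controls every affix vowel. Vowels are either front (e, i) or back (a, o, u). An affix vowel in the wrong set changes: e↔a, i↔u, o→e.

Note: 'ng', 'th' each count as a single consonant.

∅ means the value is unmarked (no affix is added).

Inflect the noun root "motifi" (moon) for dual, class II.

motifingre

Attach number dual -ng → motifing.
Attach noun class class II -ra → motifingra.
Apply vowel harmony: motifingra → motifingre.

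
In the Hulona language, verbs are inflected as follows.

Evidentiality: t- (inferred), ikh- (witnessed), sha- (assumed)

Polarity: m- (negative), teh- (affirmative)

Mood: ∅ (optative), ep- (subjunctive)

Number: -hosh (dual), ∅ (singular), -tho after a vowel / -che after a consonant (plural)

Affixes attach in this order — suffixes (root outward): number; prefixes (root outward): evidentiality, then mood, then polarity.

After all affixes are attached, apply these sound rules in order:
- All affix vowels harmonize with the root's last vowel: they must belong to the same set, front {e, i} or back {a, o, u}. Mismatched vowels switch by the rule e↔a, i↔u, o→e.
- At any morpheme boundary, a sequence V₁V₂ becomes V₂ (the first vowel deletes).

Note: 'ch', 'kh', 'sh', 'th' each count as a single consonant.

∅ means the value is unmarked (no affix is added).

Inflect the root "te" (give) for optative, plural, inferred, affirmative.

tehttethe

Attach evidentiality inferred t- → tte.
Attach number plural -tho (after vowel 'e') → ttetho.
mood = optative: zero marking, form stays ttetho.
Attach polarity affirmative teh- → tehttetho.
Apply vowel harmony: tehttetho → tehttethe.
Vowel deletion: no change.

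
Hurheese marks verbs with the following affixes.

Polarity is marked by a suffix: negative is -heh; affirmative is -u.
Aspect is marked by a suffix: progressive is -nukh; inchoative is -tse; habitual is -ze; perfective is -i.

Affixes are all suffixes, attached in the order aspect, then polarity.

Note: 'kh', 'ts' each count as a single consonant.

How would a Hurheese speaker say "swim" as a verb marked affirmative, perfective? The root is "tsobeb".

tsobebiu

Attach aspect perfective -i → tsobebi.
Attach polarity affirmative -u → tsobebiu.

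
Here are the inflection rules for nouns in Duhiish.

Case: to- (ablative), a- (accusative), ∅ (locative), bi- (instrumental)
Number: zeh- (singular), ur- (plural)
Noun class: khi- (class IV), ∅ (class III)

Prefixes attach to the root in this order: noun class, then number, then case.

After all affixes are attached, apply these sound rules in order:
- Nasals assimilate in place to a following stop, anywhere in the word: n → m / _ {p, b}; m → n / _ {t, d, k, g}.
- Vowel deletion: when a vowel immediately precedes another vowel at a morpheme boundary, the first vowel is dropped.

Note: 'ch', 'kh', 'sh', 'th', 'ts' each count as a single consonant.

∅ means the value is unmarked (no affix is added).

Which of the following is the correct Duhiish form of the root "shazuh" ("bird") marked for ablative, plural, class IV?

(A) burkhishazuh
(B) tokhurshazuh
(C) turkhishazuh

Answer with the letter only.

C

Attach noun class class IV khi- → khishazuh.
Attach number plural ur- → urkhishazuh.
Attach case ablative to- → tourkhishazuh.
Nasal assimilation: no change.
Apply vowel deletion: tourkhishazuh → turkhishazuh.
So the correct form is turkhishazuh, option (C).
(A) burkhishazuh is wrong: it uses instrumental instead of ablative for case.
(B) tokhurshazuh is wrong: it has the affixes in the wrong order.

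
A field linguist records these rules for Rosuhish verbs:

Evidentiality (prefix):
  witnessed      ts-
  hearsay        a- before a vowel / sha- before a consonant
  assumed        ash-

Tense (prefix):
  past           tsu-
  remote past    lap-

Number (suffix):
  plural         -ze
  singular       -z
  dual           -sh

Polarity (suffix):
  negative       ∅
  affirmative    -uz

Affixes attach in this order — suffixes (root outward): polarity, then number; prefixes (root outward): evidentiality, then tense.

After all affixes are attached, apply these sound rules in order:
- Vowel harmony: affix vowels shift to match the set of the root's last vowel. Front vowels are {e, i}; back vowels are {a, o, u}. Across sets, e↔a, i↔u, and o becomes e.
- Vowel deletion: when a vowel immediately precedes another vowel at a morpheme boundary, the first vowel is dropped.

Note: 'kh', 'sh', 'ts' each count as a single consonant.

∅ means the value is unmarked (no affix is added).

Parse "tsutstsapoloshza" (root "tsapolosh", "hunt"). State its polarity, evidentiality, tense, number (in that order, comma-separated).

Segment: tsu-ts-tsapolosh-ze.
polarity: ∅ → negative.
evidentiality: ts- → witnessed.
tense: tsu- → past.
number: -ze → plural.

negative, witnessed, past, plural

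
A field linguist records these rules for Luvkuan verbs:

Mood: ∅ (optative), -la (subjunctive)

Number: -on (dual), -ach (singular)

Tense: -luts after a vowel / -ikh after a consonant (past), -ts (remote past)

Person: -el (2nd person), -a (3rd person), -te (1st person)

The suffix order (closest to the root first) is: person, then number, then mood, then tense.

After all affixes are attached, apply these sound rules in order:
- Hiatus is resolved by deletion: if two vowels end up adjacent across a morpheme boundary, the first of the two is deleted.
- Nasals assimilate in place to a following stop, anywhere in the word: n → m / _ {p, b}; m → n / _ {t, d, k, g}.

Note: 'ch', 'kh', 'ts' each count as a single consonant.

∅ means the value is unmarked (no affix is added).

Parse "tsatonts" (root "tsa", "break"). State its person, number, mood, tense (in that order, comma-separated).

Segment: tsa-te-on-ts.
person: -te → 1st person.
number: -on → dual.
mood: ∅ → optative.
tense: -ts → remote past.

1st person, dual, optative, remote past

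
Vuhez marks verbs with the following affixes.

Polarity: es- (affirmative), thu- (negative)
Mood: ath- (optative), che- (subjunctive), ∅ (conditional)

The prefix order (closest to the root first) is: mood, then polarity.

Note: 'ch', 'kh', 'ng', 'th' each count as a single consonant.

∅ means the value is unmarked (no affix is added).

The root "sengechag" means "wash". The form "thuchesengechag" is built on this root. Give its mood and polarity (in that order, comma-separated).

subjunctive, negative

Segment: thu-che-sengechag.
mood: che- → subjunctive.
polarity: thu- → negative.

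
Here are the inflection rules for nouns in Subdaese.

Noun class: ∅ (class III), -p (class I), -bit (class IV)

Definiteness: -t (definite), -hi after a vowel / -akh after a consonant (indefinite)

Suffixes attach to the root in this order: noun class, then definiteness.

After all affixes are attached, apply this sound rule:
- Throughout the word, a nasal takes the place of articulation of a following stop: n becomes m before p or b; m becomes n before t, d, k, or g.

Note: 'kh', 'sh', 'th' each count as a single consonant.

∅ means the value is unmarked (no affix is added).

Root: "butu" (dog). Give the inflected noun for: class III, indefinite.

butuhi

noun class = class III: zero marking, form stays butu.
Attach definiteness indefinite -hi (after vowel 'u') → butuhi.
Nasal assimilation: no change.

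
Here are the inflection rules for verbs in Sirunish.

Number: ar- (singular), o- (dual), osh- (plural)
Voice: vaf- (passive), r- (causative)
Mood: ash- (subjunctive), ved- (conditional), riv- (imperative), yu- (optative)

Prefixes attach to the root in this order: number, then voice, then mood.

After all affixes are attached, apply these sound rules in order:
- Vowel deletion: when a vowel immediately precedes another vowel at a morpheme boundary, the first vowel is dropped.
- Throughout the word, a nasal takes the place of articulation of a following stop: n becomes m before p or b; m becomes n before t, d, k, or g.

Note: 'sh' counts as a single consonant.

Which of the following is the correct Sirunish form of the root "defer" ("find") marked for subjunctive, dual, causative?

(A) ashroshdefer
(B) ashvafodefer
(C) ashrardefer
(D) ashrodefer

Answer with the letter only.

D

Attach number dual o- → odefer.
Attach voice causative r- → rodefer.
Attach mood subjunctive ash- → ashrodefer.
Vowel deletion: no change.
Nasal assimilation: no change.
So the correct form is ashrodefer, option (D).
(C) ashrardefer is wrong: it uses singular instead of dual for number.
(B) ashvafodefer is wrong: it uses passive instead of causative for voice.
(A) ashroshdefer is wrong: it uses plural instead of dual for number.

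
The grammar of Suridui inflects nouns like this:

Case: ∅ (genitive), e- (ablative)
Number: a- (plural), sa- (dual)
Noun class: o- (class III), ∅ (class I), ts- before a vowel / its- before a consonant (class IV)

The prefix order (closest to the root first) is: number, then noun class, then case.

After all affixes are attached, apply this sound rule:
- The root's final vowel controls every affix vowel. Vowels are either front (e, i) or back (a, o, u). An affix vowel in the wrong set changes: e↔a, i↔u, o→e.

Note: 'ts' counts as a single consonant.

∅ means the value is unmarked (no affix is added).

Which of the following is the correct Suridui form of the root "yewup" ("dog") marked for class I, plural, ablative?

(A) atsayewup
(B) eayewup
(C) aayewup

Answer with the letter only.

C

Attach number plural a- → ayewup.
noun class = class I: zero marking, form stays ayewup.
Attach case ablative e- → eayewup.
Apply vowel harmony: eayewup → aayewup.
So the correct form is aayewup, option (C).
(A) atsayewup is wrong: it uses class IV instead of class I for noun class.
(B) eayewup is wrong: it fails to apply the sound rule(s).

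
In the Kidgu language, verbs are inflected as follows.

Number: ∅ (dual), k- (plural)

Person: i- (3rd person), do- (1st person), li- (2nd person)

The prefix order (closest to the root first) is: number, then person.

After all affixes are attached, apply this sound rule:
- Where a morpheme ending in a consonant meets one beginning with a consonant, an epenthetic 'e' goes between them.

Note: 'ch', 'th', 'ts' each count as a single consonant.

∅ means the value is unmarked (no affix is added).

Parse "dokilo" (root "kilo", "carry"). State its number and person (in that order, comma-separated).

dual, 1st person

Segment: do-kilo.
number: ∅ → dual.
person: do- → 1st person.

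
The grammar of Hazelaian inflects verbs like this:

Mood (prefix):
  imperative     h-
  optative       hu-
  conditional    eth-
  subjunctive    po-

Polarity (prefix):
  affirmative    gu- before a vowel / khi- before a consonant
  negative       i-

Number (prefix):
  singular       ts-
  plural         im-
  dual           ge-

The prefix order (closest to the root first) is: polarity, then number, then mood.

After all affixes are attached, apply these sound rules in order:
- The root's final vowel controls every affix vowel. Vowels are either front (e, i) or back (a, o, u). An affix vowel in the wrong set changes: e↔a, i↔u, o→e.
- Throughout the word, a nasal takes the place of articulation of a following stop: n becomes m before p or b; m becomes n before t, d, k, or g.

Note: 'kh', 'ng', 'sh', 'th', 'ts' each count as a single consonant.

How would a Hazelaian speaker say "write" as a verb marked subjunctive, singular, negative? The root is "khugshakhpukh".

potsukhugshakhpukh

Attach polarity negative i- → ikhugshakhpukh.
Attach number singular ts- → tsikhugshakhpukh.
Attach mood subjunctive po- → potsikhugshakhpukh.
Apply vowel harmony: potsikhugshakhpukh → potsukhugshakhpukh.
Nasal assimilation: no change.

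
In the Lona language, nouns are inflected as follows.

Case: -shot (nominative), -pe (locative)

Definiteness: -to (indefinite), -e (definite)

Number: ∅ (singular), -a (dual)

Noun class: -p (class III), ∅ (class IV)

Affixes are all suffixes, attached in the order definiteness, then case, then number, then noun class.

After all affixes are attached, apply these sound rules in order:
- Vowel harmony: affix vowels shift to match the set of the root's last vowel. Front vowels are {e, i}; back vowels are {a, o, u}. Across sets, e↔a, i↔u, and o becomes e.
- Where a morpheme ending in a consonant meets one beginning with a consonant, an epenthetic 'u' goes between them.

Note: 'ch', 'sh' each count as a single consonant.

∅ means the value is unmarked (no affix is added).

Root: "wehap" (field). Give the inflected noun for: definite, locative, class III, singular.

wehapapap

Attach definiteness definite -e → wehape.
Attach case locative -pe → wehapepe.
number = singular: zero marking, form stays wehapepe.
Attach noun class class III -p → wehapepep.
Apply vowel harmony: wehapepep → wehapapap.
Epenthesis: no change.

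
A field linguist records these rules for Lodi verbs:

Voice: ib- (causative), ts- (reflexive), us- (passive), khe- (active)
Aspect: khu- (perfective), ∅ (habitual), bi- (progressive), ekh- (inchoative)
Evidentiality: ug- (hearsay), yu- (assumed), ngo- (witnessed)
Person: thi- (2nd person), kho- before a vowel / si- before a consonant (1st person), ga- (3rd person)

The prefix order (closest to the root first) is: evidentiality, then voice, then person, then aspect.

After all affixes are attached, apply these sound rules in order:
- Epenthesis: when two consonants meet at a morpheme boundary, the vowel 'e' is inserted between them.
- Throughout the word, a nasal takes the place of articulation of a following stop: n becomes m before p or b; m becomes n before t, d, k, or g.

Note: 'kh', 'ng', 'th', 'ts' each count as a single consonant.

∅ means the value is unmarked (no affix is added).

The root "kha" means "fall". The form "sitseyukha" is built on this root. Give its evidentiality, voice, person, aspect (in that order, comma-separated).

Segment: si-ts-yu-kha.
evidentiality: yu- → assumed.
voice: ts- → reflexive.
person: kho/si- → 1st person.
aspect: ∅ → habitual.

assumed, reflexive, 1st person, habitual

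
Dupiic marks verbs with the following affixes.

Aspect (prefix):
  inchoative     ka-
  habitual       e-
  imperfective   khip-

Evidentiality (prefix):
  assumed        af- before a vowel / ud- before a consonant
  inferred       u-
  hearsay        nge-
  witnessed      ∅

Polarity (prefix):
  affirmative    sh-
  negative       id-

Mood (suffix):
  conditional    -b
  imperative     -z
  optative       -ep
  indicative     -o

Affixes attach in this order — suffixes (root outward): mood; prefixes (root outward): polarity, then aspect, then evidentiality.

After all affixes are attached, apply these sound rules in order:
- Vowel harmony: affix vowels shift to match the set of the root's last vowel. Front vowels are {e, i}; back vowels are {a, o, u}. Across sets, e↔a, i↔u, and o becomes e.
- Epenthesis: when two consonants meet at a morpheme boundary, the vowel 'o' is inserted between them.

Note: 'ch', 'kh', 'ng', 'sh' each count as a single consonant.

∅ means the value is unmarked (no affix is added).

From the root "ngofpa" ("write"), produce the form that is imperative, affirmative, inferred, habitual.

Attach polarity affirmative sh- → shngofpa.
Attach mood imperative -z → shngofpaz.
Attach aspect habitual e- → eshngofpaz.
Attach evidentiality inferred u- → ueshngofpaz.
Apply vowel harmony: ueshngofpaz → uashngofpaz.
Apply epenthesis: uashngofpaz → uashongofpaz.

uashongofpaz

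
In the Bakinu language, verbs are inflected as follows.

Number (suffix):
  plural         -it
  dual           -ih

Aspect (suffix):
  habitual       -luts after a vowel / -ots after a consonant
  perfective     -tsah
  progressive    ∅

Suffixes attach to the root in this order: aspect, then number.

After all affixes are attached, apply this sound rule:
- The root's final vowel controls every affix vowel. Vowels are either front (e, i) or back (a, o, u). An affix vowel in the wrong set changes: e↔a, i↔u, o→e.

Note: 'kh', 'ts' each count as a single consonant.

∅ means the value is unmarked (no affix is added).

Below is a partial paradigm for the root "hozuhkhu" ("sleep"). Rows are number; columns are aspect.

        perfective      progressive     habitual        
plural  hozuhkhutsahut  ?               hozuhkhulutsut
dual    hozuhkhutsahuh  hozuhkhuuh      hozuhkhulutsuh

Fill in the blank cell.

aspect = progressive: zero marking, form stays hozuhkhu.
Attach number plural -it → hozuhkhuit.
Apply vowel harmony: hozuhkhuit → hozuhkhuut.

hozuhkhuut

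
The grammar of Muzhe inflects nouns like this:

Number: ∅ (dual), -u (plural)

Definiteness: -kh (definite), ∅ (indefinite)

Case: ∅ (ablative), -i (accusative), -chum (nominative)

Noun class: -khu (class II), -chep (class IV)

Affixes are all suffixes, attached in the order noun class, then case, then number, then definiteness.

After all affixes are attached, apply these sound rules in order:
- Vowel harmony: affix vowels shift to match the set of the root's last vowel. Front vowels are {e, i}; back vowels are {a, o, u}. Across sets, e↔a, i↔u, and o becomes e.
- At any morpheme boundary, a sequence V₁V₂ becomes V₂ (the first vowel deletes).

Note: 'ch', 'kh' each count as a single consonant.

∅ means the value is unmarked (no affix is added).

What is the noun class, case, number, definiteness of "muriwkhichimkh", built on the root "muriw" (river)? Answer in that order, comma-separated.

Segment: muriw-khu-chum-kh.
noun class: -khu → class II.
case: -chum → nominative.
number: ∅ → dual.
definiteness: -kh → definite.

class II, nominative, dual, definite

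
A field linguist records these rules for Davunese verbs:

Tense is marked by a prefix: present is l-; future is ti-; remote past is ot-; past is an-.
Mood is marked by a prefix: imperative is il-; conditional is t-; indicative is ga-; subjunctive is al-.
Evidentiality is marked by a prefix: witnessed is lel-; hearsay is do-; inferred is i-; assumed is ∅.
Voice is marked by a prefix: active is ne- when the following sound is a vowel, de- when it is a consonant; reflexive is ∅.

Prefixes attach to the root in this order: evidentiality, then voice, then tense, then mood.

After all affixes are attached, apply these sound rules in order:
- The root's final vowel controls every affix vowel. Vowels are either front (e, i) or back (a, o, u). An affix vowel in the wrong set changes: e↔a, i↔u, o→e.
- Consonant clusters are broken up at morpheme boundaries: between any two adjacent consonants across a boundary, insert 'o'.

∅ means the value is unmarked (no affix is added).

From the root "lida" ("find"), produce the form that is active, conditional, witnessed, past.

tanodalalolida

Attach evidentiality witnessed lel- → lellida.
Attach voice active de- (before consonant 'l') → delellida.
Attach tense past an- → andelellida.
Attach mood conditional t- → tandelellida.
Apply vowel harmony: tandelellida → tandalallida.
Apply epenthesis: tandalallida → tanodalalolida.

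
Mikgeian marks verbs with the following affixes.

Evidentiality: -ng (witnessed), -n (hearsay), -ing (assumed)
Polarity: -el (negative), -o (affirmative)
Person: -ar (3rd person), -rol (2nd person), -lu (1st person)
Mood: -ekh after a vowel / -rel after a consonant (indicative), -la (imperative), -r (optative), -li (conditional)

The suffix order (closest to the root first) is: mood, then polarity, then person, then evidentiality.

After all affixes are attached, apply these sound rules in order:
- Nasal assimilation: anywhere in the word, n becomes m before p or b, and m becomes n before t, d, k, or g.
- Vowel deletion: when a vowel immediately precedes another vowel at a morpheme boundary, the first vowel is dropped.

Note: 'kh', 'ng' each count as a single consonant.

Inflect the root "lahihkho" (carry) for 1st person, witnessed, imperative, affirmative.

Attach mood imperative -la → lahihkhola.
Attach polarity affirmative -o → lahihkholao.
Attach person 1st person -lu → lahihkholaolu.
Attach evidentiality witnessed -ng → lahihkholaolung.
Nasal assimilation: no change.
Apply vowel deletion: lahihkholaolung → lahihkhololung.

lahihkhololung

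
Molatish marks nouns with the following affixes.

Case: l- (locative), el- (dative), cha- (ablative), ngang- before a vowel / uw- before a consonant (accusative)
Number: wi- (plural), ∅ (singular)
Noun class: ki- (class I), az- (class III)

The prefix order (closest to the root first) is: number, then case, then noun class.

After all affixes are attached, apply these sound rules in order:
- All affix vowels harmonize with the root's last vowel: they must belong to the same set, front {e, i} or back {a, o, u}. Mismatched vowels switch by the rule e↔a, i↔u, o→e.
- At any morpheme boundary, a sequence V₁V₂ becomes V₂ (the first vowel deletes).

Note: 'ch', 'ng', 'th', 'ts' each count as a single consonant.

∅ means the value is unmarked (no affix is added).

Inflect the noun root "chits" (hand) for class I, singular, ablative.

number = singular: zero marking, form stays chits.
Attach case ablative cha- → chachits.
Attach noun class class I ki- → kichachits.
Apply vowel harmony: kichachits → kichechits.
Vowel deletion: no change.

kichechits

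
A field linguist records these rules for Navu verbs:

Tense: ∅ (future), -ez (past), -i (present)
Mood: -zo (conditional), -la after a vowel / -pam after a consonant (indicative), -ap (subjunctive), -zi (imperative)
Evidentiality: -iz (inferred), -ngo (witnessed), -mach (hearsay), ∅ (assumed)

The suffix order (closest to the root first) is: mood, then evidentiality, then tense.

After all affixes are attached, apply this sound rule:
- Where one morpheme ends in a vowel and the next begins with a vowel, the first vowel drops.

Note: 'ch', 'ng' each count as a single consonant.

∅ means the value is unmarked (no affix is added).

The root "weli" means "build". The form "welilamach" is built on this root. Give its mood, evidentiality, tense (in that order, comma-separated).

indicative, hearsay, future

Segment: weli-la-mach.
mood: -la/pam → indicative.
evidentiality: -mach → hearsay.
tense: ∅ → future.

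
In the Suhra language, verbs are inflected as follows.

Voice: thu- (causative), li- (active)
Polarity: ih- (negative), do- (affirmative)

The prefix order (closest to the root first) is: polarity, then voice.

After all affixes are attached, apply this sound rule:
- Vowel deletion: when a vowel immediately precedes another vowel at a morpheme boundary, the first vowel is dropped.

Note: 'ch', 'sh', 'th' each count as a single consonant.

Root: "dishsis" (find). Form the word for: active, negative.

lihdishsis

Attach polarity negative ih- → ihdishsis.
Attach voice active li- → liihdishsis.
Apply vowel deletion: liihdishsis → lihdishsis.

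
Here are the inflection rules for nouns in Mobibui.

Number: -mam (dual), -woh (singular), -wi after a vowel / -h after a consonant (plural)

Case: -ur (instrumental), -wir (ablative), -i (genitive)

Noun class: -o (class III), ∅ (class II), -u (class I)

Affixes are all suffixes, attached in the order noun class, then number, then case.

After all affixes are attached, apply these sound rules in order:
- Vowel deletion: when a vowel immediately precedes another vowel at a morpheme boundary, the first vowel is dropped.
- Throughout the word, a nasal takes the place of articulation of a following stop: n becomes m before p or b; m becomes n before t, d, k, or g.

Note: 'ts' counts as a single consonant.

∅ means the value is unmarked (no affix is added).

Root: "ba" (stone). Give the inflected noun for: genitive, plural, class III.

Attach noun class class III -o → bao.
Attach number plural -wi (after vowel 'o') → baowi.
Attach case genitive -i → baowii.
Apply vowel deletion: baowii → bowi.
Nasal assimilation: no change.

bowi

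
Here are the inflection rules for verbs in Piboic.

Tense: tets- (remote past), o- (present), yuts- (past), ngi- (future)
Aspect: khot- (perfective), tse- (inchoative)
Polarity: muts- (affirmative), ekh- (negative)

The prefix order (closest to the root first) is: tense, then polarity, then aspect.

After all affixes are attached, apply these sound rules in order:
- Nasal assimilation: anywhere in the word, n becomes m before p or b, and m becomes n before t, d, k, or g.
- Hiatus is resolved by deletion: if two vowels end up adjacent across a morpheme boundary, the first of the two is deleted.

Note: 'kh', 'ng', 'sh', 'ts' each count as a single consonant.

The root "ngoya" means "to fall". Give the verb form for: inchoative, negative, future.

Attach tense future ngi- → ngingoya.
Attach polarity negative ekh- → ekhngingoya.
Attach aspect inchoative tse- → tseekhngingoya.
Nasal assimilation: no change.
Apply vowel deletion: tseekhngingoya → tsekhngingoya.

tsekhngingoya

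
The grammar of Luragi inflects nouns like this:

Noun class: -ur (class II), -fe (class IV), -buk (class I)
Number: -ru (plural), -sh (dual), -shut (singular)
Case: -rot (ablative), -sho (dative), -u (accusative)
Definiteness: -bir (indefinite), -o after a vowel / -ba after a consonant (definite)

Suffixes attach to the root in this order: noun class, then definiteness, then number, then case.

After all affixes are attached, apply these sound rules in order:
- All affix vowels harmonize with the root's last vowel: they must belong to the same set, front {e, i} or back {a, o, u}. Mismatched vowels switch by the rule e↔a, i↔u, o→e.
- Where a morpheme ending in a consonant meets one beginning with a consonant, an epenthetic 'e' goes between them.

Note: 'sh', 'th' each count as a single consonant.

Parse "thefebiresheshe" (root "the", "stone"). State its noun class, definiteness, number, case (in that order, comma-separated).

Segment: the-fe-bir-sh-sho.
noun class: -fe → class IV.
definiteness: -bir → indefinite.
number: -sh → dual.
case: -sho → dative.

class IV, indefinite, dual, dative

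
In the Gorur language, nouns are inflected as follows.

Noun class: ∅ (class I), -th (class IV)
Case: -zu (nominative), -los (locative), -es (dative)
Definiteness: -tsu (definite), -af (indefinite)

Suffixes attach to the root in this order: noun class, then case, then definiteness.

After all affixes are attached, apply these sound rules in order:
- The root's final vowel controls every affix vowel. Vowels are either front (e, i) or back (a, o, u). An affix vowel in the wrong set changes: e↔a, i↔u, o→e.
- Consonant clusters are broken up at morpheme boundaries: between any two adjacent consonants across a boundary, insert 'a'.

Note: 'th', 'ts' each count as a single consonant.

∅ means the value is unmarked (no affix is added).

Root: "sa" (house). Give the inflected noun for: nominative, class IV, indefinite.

Attach noun class class IV -th → sath.
Attach case nominative -zu → sathzu.
Attach definiteness indefinite -af → sathzuaf.
Vowel harmony: no change.
Apply epenthesis: sathzuaf → sathazuaf.

sathazuaf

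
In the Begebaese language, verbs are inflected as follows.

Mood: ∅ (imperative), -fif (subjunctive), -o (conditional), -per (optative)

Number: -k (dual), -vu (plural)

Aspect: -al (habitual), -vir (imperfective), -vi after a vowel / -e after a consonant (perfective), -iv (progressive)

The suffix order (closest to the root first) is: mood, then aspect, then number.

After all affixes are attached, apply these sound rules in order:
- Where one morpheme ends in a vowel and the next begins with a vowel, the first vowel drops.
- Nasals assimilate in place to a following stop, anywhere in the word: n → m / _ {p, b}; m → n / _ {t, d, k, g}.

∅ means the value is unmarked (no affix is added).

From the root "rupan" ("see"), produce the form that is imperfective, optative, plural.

Attach mood optative -per → rupanper.
Attach aspect imperfective -vir → rupanpervir.
Attach number plural -vu → rupanpervirvu.
Vowel deletion: no change.
Apply nasal assimilation: rupanpervirvu → rupampervirvu.

rupampervirvu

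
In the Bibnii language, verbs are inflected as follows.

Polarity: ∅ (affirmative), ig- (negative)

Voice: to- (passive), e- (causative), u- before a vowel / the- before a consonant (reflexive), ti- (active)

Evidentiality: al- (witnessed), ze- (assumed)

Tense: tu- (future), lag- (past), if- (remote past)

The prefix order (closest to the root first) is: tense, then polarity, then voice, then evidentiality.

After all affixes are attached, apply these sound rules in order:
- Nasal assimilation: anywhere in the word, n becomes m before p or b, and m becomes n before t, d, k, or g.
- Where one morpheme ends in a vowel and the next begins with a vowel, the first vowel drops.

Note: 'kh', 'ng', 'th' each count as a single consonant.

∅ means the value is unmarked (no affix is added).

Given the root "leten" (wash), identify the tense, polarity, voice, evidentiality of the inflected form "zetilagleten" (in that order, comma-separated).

past, affirmative, active, assumed

Segment: ze-ti-lag-leten.
tense: lag- → past.
polarity: ∅ → affirmative.
voice: ti- → active.
evidentiality: ze- → assumed.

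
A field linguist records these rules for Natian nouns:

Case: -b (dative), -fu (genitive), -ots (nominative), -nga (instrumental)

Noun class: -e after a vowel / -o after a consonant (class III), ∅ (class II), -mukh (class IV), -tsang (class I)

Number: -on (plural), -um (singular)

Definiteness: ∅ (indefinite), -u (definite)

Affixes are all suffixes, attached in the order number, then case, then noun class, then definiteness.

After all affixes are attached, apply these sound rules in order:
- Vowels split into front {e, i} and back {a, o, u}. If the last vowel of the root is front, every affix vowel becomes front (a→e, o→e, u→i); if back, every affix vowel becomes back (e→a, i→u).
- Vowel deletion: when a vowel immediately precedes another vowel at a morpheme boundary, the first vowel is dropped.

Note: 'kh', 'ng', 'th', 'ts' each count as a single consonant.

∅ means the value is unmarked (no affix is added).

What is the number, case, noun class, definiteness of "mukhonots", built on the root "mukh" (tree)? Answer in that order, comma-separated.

Segment: mukh-on-ots.
number: -on → plural.
case: -ots → nominative.
noun class: ∅ → class II.
definiteness: ∅ → indefinite.

plural, nominative, class II, indefinite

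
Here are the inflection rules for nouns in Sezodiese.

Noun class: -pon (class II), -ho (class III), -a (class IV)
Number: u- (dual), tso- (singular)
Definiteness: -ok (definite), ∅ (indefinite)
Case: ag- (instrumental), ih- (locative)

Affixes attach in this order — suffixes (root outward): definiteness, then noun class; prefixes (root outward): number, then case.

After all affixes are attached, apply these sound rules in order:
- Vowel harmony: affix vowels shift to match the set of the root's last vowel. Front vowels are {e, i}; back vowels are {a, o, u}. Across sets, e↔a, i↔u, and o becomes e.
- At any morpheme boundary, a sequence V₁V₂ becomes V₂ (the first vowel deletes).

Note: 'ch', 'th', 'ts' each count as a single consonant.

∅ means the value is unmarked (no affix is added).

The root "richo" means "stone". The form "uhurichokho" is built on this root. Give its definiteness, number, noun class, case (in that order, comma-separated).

definite, dual, class III, locative

Segment: ih-u-richo-ok-ho.
definiteness: -ok → definite.
number: u- → dual.
noun class: -ho → class III.
case: ih- → locative.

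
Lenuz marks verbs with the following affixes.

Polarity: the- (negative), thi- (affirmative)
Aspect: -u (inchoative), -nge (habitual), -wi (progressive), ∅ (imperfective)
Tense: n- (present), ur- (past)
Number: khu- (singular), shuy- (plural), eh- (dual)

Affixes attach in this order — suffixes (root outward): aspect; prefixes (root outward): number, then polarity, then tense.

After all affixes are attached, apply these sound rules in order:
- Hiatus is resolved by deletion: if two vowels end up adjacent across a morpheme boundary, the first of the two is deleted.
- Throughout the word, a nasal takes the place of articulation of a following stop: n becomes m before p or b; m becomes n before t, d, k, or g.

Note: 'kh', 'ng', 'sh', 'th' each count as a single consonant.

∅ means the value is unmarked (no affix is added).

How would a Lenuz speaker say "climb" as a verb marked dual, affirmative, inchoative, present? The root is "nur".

Attach number dual eh- → ehnur.
Attach polarity affirmative thi- → thiehnur.
Attach aspect inchoative -u → thiehnuru.
Attach tense present n- → nthiehnuru.
Apply vowel deletion: nthiehnuru → nthehnuru.
Nasal assimilation: no change.

nthehnuru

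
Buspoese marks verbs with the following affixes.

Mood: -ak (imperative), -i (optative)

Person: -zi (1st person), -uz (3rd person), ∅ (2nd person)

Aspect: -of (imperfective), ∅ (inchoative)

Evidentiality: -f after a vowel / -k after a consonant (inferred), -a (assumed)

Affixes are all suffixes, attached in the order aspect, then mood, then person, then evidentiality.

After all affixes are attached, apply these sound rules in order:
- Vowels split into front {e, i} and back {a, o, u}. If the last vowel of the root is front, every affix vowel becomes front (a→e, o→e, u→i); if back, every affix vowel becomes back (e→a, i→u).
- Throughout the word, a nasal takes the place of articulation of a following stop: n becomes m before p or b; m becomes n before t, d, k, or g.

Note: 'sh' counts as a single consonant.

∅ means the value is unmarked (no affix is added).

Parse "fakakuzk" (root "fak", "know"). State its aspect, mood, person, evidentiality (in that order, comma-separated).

inchoative, imperative, 3rd person, inferred

Segment: fak-ak-uz-k.
aspect: ∅ → inchoative.
mood: -ak → imperative.
person: -uz → 3rd person.
evidentiality: -f/k → inferred.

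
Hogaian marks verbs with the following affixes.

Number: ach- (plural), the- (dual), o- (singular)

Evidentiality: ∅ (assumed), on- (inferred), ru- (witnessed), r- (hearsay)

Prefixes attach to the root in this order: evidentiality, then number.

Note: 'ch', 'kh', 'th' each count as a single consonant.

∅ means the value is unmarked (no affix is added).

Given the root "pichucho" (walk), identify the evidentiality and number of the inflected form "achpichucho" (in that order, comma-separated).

Segment: ach-pichucho.
evidentiality: ∅ → assumed.
number: ach- → plural.

assumed, plural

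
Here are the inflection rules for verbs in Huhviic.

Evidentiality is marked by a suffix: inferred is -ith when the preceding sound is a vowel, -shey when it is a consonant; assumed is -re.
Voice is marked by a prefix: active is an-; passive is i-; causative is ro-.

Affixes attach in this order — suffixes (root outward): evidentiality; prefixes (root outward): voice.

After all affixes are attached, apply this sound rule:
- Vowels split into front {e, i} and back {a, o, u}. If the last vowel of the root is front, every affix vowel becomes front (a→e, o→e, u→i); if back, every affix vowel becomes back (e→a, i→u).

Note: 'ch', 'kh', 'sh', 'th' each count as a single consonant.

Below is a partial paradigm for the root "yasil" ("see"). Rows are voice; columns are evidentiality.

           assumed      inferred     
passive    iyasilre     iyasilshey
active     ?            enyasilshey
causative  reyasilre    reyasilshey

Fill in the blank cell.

enyasilre

Attach voice active an- → anyasil.
Attach evidentiality assumed -re → anyasilre.
Apply vowel harmony: anyasilre → enyasilre.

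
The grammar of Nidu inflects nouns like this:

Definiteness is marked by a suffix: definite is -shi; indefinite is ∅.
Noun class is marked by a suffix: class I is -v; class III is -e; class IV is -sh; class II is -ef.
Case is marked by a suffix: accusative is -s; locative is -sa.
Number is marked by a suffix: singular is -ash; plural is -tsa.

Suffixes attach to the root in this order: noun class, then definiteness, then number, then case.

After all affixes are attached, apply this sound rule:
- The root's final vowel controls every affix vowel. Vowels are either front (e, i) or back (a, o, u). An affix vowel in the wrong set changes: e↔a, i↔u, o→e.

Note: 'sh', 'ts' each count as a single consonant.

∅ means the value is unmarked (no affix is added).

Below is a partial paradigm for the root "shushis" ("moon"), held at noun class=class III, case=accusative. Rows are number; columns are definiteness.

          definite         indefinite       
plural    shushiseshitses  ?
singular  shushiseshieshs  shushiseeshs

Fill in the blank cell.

Attach noun class class III -e → shushise.
definiteness = indefinite: zero marking, form stays shushise.
Attach number plural -tsa → shushisetsa.
Attach case accusative -s → shushisetsas.
Apply vowel harmony: shushisetsas → shushisetses.

shushisetses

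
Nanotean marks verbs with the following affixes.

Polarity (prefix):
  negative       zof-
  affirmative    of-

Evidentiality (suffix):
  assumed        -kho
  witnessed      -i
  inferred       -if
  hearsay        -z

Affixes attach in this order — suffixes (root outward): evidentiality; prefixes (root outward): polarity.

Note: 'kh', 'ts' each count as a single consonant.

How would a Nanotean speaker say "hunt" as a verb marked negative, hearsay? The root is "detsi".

zofdetsiz

Attach polarity negative zof- → zofdetsi.
Attach evidentiality hearsay -z → zofdetsiz.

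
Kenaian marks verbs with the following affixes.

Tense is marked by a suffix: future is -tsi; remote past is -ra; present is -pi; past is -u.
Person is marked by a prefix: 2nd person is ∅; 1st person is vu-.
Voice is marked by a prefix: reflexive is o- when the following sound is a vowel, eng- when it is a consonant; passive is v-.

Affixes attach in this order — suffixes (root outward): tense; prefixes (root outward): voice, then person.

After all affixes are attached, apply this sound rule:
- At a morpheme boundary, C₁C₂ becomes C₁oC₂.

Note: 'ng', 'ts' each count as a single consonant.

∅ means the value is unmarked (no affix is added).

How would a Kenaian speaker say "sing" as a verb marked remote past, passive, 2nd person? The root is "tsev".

votsevora

Attach tense remote past -ra → tsevra.
Attach voice passive v- → vtsevra.
person = 2nd person: zero marking, form stays vtsevra.
Apply epenthesis: vtsevra → votsevora.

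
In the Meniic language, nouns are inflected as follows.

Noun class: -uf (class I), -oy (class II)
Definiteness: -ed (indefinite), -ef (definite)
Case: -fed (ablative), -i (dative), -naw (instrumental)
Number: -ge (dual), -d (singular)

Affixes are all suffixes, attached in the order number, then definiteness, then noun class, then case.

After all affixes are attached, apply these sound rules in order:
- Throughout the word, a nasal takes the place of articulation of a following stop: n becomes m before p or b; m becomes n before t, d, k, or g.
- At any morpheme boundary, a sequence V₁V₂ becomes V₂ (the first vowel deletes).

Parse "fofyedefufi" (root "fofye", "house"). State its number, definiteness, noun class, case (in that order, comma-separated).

Segment: fofye-d-ef-uf-i.
number: -d → singular.
definiteness: -ef → definite.
noun class: -uf → class I.
case: -i → dative.

singular, definite, class I, dative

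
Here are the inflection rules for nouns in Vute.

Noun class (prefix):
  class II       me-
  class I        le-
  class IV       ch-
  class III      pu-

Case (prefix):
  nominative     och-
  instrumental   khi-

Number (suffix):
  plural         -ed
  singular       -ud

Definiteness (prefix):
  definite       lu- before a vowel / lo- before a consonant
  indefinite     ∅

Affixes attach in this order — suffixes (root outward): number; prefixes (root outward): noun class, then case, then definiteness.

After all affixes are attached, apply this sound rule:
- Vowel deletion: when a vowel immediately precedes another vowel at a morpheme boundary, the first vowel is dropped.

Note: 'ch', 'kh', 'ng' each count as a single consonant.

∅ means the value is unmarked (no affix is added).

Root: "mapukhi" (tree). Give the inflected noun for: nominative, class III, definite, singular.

Attach number singular -ud → mapukhiud.
Attach noun class class III pu- → pumapukhiud.
Attach case nominative och- → ochpumapukhiud.
Attach definiteness definite lu- (before vowel 'o') → luochpumapukhiud.
Apply vowel deletion: luochpumapukhiud → lochpumapukhud.

lochpumapukhud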